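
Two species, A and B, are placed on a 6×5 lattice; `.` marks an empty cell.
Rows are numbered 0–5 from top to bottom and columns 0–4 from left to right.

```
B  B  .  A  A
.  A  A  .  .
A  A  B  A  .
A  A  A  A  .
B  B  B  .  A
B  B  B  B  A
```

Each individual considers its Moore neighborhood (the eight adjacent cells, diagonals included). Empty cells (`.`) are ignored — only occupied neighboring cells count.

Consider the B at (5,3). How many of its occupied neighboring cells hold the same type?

2

Occupied neighbors of (5,3): (4,2)=B, (4,4)=A, (5,2)=B, (5,4)=A.
Same type (B): 2 of 4.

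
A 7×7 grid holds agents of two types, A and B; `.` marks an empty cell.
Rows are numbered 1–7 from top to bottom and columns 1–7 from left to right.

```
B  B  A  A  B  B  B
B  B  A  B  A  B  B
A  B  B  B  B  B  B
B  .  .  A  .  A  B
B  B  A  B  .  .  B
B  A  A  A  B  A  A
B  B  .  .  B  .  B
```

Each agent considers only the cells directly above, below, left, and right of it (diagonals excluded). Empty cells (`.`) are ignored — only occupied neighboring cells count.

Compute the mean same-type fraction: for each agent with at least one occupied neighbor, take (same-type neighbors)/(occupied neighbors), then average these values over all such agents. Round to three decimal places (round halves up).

Row 1: (1,1)B 2/2 · (1,2)B 2/3 · (1,3)A 2/3 · (1,4)A 1/3 · (1,5)B 1/3 · (1,6)B 3/3 · (1,7)B 2/2
Row 2: (2,1)B 2/3 · (2,2)B 3/4 · (2,3)A 1/4 · (2,4)B 1/4 · (2,5)A 0/4 · (2,6)B 3/4 · (2,7)B 3/3
Row 3: (3,1)A 0/3 · (3,2)B 2/3 · (3,3)B 2/3 · (3,4)B 3/4 · (3,5)B 2/3 · (3,6)B 3/4 · (3,7)B 3/3
Row 4: (4,1)B 1/2 · (4,4)A 0/2 · (4,6)A 0/2 · (4,7)B 2/3
Row 5: (5,1)B 3/3 · (5,2)B 1/3 · (5,3)A 1/3 · (5,4)B 0/3 · (5,7)B 1/2
Row 6: (6,1)B 2/3 · (6,2)A 1/4 · (6,3)A 3/3 · (6,4)A 1/3 · (6,5)B 1/3 · (6,6)A 1/2 · (6,7)A 1/3
Row 7: (7,1)B 2/2 · (7,2)B 1/2 · (7,5)B 1/1 · (7,7)B 0/1
Sum over 41 agents: 2/2 + 2/3 + 2/3 + 1/3 + 1/3 + 3/3 + 2/2 + 2/3 + 3/4 + 1/4 + 1/4 + 0/4 + 3/4 + 3/3 + 0/3 + 2/3 + 2/3 + 3/4 + 2/3 + 3/4 + 3/3 + 1/2 + 0/2 + 0/2 + 2/3 + 3/3 + 1/3 + 1/3 + 0/3 + 1/2 + 2/3 + 1/4 + 3/3 + 1/3 + 1/3 + 1/2 + 1/3 + 2/2 + 1/2 + 1/1 + 0/1 = 269/12; mean = 269/12 ÷ 41 = 269/492 = 0.546747… → 0.547.

0.547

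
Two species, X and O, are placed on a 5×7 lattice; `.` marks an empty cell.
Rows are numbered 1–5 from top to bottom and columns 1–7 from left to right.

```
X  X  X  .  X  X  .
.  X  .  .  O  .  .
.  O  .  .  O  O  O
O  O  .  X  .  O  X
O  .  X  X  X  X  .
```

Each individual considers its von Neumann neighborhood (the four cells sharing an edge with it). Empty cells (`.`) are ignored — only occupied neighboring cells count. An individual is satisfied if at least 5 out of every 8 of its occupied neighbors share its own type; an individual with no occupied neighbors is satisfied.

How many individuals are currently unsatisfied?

8

Row 1: (1,1)X 1/1 ok · (1,2)X 3/3 ok · (1,3)X 1/1 ok · (1,5)X 1/2 unhappy · (1,6)X 1/1 ok
Row 2: (2,2)X 1/2 unhappy · (2,5)O 1/2 unhappy
Row 3: (3,2)O 1/2 unhappy · (3,5)O 2/2 ok · (3,6)O 3/3 ok · (3,7)O 1/2 unhappy
Row 4: (4,1)O 2/2 ok · (4,2)O 2/2 ok · (4,4)X 1/1 ok · (4,6)O 1/3 unhappy · (4,7)X 0/2 unhappy
Row 5: (5,1)O 1/1 ok · (5,3)X 1/1 ok · (5,4)X 3/3 ok · (5,5)X 2/2 ok · (5,6)X 1/2 unhappy
Unsatisfied: (1,5), (2,2), (2,5), (3,2), (3,7), (4,6), (4,7), (5,6) — 8 in total.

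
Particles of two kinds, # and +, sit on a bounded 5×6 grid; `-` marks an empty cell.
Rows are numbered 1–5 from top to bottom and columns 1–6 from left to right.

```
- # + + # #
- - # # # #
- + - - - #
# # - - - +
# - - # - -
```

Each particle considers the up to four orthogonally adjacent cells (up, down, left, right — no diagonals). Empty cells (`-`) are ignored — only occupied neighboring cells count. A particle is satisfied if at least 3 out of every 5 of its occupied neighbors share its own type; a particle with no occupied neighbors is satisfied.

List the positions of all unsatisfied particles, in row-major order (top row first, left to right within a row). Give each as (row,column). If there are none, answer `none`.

(1,2)# 0/1 ✗
(1,3)+ 1/3 ✗
(1,4)+ 1/3 ✗
(1,5)# 2/3 ✓
(1,6)# 2/2 ✓
(2,3)# 1/2 ✗
(2,4)# 2/3 ✓
(2,5)# 3/3 ✓
(2,6)# 3/3 ✓
(3,2)+ 0/1 ✗
(3,6)# 1/2 ✗
(4,1)# 2/2 ✓
(4,2)# 1/2 ✗
(4,6)+ 0/1 ✗
(5,1)# 1/1 ✓
(5,4)# 0/0 ✓

(1,2), (1,3), (1,4), (2,3), (3,2), (3,6), (4,2), (4,6)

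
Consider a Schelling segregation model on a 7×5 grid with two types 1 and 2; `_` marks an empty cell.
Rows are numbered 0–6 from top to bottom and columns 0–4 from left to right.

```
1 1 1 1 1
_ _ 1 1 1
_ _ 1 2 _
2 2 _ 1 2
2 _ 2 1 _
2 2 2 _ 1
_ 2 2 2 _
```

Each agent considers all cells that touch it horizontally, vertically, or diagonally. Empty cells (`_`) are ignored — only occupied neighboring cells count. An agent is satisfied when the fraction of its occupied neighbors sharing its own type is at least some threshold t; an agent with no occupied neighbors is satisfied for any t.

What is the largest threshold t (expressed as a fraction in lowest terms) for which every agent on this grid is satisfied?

(0,0)1 1/1
(0,1)1 3/3
(0,2)1 4/4
(0,3)1 5/5
(0,4)1 3/3
(1,2)1 5/6
(1,3)1 6/7
(1,4)1 3/4
(2,2)1 3/5
(2,3)2 1/6
(3,0)2 2/2
(3,1)2 3/4
(3,3)1 2/5
(3,4)2 1/3
(4,0)2 4/4
(4,2)2 3/5
(4,3)1 2/5
(5,0)2 3/3
(5,1)2 6/6
(5,2)2 5/6
(5,4)1 1/2
(6,1)2 4/4
(6,2)2 4/4
(6,3)2 2/3
The smallest same-type fraction is 1/6 at (2,3), which reduces to 1/6. Any threshold above that leaves this agent unsatisfied.

1/6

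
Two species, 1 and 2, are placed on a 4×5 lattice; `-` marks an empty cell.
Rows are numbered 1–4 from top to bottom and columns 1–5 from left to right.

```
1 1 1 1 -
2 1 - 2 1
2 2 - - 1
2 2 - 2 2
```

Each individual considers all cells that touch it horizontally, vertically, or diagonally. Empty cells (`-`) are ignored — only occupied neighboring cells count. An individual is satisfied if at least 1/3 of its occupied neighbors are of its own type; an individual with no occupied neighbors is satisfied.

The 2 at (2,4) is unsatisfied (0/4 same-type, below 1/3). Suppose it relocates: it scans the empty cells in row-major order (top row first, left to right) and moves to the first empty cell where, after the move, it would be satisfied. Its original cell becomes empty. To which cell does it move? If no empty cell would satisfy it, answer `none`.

(3,3)

Vacating (2,4). Empty cells in order:
  (1,5): 0/2 same-type → still unsatisfied.
  (2,3): 1/5 same-type → still unsatisfied.
  (3,3): 3/4 same-type → satisfied — stop here.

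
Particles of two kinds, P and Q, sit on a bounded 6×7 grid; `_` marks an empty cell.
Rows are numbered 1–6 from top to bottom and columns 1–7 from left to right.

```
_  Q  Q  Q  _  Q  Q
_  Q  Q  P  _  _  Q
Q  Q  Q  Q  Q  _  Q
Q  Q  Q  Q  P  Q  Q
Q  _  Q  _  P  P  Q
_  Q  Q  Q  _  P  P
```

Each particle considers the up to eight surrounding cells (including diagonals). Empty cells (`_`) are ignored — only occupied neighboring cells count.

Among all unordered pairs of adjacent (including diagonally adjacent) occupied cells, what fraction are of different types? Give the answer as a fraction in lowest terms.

Scan each occupied cell's neighbors to the right and below (and the two forward diagonals) so each pair is counted once.
From row 1: 2 unlike of 12 pairs (running 2/12).
From row 2: 4 unlike of 12 pairs (running 6/24).
From row 3: 2 unlike of 20 pairs (running 8/44).
From row 4: 6 unlike of 19 pairs (running 14/63).
From row 5: 4 unlike of 12 pairs (running 18/75).
From row 6: 0 unlike of 3 pairs (running 18/78).
Total adjacent occupied pairs: 78; unlike-type pairs: 18.
18/78 reduces to 3/13.

3/13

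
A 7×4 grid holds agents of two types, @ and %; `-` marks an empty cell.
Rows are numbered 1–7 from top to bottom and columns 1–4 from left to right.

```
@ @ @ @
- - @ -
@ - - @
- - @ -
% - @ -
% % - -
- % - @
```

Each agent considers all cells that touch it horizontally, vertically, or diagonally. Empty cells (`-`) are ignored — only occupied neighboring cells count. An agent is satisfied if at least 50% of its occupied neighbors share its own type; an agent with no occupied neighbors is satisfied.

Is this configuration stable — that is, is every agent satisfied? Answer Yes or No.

Row 1: (1,1)@ 1/1 ✓ · (1,2)@ 3/3 ✓ · (1,3)@ 3/3 ✓ · (1,4)@ 2/2 ✓
Row 2: (2,3)@ 4/4 ✓
Row 3: (3,1)@ 0/0 ✓ · (3,4)@ 2/2 ✓
Row 4: (4,3)@ 2/2 ✓
Row 5: (5,1)% 2/2 ✓ · (5,3)@ 1/2 ✓
Row 6: (6,1)% 3/3 ✓ · (6,2)% 3/4 ✓
Row 7: (7,2)% 2/2 ✓ · (7,4)@ 0/0 ✓
All meet the threshold, so the configuration is stable.

Yes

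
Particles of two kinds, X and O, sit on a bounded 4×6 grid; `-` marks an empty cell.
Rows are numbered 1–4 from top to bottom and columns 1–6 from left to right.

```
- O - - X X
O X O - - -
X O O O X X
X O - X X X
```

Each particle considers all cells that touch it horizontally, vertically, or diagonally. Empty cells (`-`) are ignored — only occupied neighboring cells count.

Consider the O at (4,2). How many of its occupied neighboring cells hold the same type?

2

Occupied neighbors of (4,2): (3,1)=X, (3,2)=O, (3,3)=O, (4,1)=X.
Same type (O): 2 of 4.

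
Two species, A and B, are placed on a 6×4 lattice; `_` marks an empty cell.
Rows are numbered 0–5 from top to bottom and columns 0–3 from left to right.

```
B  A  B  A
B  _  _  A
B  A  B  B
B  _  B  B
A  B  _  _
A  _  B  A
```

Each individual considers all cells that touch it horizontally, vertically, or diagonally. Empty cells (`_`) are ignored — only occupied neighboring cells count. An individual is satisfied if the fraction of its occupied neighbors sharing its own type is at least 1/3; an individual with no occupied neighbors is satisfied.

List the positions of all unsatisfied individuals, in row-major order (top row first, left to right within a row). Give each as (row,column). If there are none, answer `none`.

Row 0: (0,0)B 1/2 satisfied · (0,1)A 0/3 not · (0,2)B 0/3 not · (0,3)A 1/2 satisfied
Row 1: (1,0)B 2/4 satisfied · (1,3)A 1/4 not
Row 2: (2,0)B 2/3 satisfied · (2,1)A 0/5 not · (2,2)B 3/5 satisfied · (2,3)B 3/4 satisfied
Row 3: (3,0)B 2/4 satisfied · (3,2)B 4/5 satisfied · (3,3)B 3/3 satisfied
Row 4: (4,0)A 1/3 satisfied · (4,1)B 3/5 satisfied
Row 5: (5,0)A 1/2 satisfied · (5,2)B 1/2 satisfied · (5,3)A 0/1 not

(0,1), (0,2), (1,3), (2,1), (5,3)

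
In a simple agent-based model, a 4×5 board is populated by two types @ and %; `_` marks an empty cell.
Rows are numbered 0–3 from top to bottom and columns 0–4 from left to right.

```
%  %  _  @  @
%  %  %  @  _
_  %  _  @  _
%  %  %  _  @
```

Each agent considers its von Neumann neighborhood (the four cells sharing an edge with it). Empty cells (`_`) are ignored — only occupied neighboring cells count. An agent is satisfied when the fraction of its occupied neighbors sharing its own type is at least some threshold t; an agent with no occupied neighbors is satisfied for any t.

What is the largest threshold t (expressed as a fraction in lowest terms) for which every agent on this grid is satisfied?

1/2

Row 0: (0,0)% 2/2 · (0,1)% 2/2 · (0,3)@ 2/2 · (0,4)@ 1/1
Row 1: (1,0)% 2/2 · (1,1)% 4/4 · (1,2)% 1/2 · (1,3)@ 2/3
Row 2: (2,1)% 2/2 · (2,3)@ 1/1
Row 3: (3,0)% 1/1 · (3,1)% 3/3 · (3,2)% 1/1 · (3,4)@ — no occupied neighbors
The smallest same-type fraction is 1/2 at (1,2), which reduces to 1/2. Any threshold above that leaves this agent unsatisfied.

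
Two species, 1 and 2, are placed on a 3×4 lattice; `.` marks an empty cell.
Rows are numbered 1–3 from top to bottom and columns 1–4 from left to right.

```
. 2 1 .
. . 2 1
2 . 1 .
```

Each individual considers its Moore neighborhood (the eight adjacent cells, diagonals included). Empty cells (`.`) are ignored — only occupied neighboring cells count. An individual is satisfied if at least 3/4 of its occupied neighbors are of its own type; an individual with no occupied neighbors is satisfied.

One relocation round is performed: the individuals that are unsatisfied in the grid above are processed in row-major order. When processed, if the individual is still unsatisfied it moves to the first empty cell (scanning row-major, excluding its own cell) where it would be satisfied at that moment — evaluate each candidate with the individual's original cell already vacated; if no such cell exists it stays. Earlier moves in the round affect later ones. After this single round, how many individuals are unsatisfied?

0

Initially unsatisfied (in order): (1,2), (1,3), (2,3), (2,4), (3,3).
  (1,2) → (1,1).
  (1,3): no empty cell satisfies it; stays.
  (2,3) → (2,1).
  (2,4): now satisfied by earlier moves; stays.
  (3,3): now satisfied by earlier moves; stays.
Resulting grid:
2 . 1 .
2 . . 1
2 . 1 .
All satisfied now.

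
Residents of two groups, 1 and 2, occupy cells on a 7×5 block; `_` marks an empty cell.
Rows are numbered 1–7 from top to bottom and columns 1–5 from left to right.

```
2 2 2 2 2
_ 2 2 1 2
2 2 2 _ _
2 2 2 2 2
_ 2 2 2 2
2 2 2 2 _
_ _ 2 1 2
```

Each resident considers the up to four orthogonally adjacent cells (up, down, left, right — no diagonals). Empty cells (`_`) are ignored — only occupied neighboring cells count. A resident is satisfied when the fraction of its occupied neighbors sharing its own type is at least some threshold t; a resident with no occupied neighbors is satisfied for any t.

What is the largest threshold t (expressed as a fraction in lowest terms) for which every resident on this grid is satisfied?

0/1

Row 1: (1,1)2 1/1 · (1,2)2 3/3 · (1,3)2 3/3 · (1,4)2 2/3 · (1,5)2 2/2
Row 2: (2,2)2 3/3 · (2,3)2 3/4 · (2,4)1 0/3 · (2,5)2 1/2
Row 3: (3,1)2 2/2 · (3,2)2 4/4 · (3,3)2 3/3
Row 4: (4,1)2 2/2 · (4,2)2 4/4 · (4,3)2 4/4 · (4,4)2 3/3 · (4,5)2 2/2
Row 5: (5,2)2 3/3 · (5,3)2 4/4 · (5,4)2 4/4 · (5,5)2 2/2
Row 6: (6,1)2 1/1 · (6,2)2 3/3 · (6,3)2 4/4 · (6,4)2 2/3
Row 7: (7,3)2 1/2 · (7,4)1 0/3 · (7,5)2 0/1
The smallest same-type fraction is 0/3 at (2,4), which reduces to 0/1. Any threshold above that leaves this resident unsatisfied.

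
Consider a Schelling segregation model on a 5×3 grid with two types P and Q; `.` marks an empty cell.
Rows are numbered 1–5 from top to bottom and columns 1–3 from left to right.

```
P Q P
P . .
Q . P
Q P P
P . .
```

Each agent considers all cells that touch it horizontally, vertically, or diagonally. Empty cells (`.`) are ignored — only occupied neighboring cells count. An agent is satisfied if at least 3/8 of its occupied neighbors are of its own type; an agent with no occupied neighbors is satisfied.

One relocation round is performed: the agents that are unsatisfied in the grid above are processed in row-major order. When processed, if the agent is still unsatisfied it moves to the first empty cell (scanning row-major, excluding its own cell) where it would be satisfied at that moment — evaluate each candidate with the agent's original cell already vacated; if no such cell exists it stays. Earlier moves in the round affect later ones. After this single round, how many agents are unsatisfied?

0

Initially unsatisfied (in order): (1,2), (1,3), (2,1), (3,1), (4,1).
  (1,2): no empty cell satisfies it; stays.
  (1,3) → (2,2).
  (2,1): now satisfied by earlier moves; stays.
  (3,1) → (1,3).
  (4,1) → (2,3).
Resulting grid:
P Q Q
P P Q
. . P
. P P
P . .
All satisfied now.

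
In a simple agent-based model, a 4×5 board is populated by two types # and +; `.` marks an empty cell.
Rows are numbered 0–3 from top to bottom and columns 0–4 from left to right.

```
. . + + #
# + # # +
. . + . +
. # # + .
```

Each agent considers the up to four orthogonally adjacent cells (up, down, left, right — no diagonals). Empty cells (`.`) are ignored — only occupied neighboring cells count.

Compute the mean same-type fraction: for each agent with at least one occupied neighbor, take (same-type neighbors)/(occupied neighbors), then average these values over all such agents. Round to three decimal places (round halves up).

0.314

(0,2)+ 1/2
(0,3)+ 1/3
(0,4)# 0/2
(1,0)# 0/1
(1,1)+ 0/2
(1,2)# 1/4
(1,3)# 1/3
(1,4)+ 1/3
(2,2)+ 0/2
(2,4)+ 1/1
(3,1)# 1/1
(3,2)# 1/3
(3,3)+ 0/1
Sum over 13 agents: 1/2 + 1/3 + 0/2 + 0/1 + 0/2 + 1/4 + 1/3 + 1/3 + 0/2 + 1/1 + 1/1 + 1/3 + 0/1 = 49/12; mean = 49/12 ÷ 13 = 49/156 = 0.314102… → 0.314.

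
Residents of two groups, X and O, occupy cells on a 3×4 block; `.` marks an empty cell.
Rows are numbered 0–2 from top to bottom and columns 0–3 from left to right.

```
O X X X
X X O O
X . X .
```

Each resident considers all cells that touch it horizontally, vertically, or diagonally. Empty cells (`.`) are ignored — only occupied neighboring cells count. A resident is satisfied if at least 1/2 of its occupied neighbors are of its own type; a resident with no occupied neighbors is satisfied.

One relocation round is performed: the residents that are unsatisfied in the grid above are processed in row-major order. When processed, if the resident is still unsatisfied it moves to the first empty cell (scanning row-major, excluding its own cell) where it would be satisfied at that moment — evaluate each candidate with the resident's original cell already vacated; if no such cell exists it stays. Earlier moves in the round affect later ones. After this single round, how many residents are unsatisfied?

1

Initially unsatisfied (in order): (0,0), (0,3), (1,2), (1,3), (2,2).
  (0,0) → (2,3).
  (0,3) → (0,0).
  (1,2) → (0,3).
  (1,3): now satisfied by earlier moves; stays.
  (2,2) → (1,2).
Resulting grid:
X X X O
X X X O
X . . O
Unsatisfied now: (0,3).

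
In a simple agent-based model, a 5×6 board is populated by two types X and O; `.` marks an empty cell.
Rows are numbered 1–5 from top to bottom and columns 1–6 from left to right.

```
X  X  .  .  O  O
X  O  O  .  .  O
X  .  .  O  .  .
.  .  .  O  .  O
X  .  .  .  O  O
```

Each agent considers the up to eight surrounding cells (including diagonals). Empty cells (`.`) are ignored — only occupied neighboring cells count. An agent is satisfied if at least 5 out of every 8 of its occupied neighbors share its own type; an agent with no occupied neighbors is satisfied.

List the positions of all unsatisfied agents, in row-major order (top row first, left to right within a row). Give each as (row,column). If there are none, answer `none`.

Row 1: (1,1)X 2/3 satisfied · (1,2)X 2/4 not · (1,5)O 2/2 satisfied · (1,6)O 2/2 satisfied
Row 2: (2,1)X 3/4 satisfied · (2,2)O 1/5 not · (2,3)O 2/3 satisfied · (2,6)O 2/2 satisfied
Row 3: (3,1)X 1/2 not · (3,4)O 2/2 satisfied
Row 4: (4,4)O 2/2 satisfied · (4,6)O 2/2 satisfied
Row 5: (5,1)X 0/0 satisfied · (5,5)O 3/3 satisfied · (5,6)O 2/2 satisfied

(1,2), (2,2), (3,1)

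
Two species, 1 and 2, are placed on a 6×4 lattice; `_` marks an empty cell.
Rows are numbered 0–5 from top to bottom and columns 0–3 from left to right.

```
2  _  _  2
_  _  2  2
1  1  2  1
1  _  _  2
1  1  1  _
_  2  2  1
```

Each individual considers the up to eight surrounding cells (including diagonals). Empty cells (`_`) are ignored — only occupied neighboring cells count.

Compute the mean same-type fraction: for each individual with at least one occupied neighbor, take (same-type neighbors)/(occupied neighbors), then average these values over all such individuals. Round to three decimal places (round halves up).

(0,0)2 — no occupied neighbors
(0,3)2 2/2
(1,2)2 3/5
(1,3)2 3/4
(2,0)1 2/2
(2,1)1 2/4
(2,2)2 3/5
(2,3)1 0/4
(3,0)1 4/4
(3,3)2 1/3
(4,0)1 2/3
(4,1)1 3/5
(4,2)1 2/5
(5,1)2 1/4
(5,2)2 1/4
(5,3)1 1/2
Sum over 15 individuals: 2/2 + 3/5 + 3/4 + 2/2 + 2/4 + 3/5 + 0/4 + 4/4 + 1/3 + 2/3 + 3/5 + 2/5 + 1/4 + 1/4 + 1/2 = 169/20; mean = 169/20 ÷ 15 = 169/300 = 0.563333… → 0.563.

0.563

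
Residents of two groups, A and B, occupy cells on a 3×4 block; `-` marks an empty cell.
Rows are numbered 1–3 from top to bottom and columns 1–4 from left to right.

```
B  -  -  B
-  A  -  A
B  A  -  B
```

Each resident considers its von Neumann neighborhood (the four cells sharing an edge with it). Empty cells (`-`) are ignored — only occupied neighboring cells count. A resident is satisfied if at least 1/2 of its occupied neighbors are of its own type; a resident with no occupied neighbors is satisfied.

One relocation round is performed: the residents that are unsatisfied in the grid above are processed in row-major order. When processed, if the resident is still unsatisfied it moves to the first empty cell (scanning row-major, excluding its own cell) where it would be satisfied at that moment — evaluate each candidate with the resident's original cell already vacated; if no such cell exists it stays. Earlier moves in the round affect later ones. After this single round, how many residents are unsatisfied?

1

Initially unsatisfied (in order): (1,4), (2,4), (3,1), (3,4).
  (1,4) → (1,2).
  (2,4) → (1,4).
  (3,1) → (1,3).
  (3,4): now satisfied by earlier moves; stays.
Resulting grid:
B B B A
- A - -
- A - B
Unsatisfied now: (1,4).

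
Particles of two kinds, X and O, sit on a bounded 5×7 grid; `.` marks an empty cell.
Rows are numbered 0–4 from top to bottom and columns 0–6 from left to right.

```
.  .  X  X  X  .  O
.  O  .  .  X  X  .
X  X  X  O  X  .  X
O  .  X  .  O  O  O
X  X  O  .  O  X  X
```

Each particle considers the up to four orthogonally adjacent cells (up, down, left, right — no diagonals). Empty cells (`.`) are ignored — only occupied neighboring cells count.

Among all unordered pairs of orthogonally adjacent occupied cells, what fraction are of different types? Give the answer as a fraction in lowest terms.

Scan each occupied cell's neighbors to the right and below so each pair is counted once.
Row 0: X(0,2)–X(0,3)= X(0,3)–X(0,4)= X(0,4)–X(1,4)=  → 0/3 unlike.
Row 1: O(1,1)–X(2,1)≠ X(1,4)–X(1,5)= X(1,4)–X(2,4)=  → 1/3 unlike.
Row 2: X(2,0)–X(2,1)= X(2,0)–O(3,0)≠ X(2,1)–X(2,2)= X(2,2)–O(2,3)≠ X(2,2)–X(3,2)= O(2,3)–X(2,4)≠ X(2,4)–O(3,4)≠ X(2,6)–O(3,6)≠  → 5/8 unlike.
Row 3: O(3,0)–X(4,0)≠ X(3,2)–O(4,2)≠ O(3,4)–O(3,5)= O(3,4)–O(4,4)= O(3,5)–O(3,6)= O(3,5)–X(4,5)≠ O(3,6)–X(4,6)≠  → 4/7 unlike.
Row 4: X(4,0)–X(4,1)= X(4,1)–O(4,2)≠ O(4,4)–X(4,5)≠ X(4,5)–X(4,6)=  → 2/4 unlike.
Total adjacent occupied pairs: 25; unlike-type pairs: 12.
12/25 is already in lowest terms.

12/25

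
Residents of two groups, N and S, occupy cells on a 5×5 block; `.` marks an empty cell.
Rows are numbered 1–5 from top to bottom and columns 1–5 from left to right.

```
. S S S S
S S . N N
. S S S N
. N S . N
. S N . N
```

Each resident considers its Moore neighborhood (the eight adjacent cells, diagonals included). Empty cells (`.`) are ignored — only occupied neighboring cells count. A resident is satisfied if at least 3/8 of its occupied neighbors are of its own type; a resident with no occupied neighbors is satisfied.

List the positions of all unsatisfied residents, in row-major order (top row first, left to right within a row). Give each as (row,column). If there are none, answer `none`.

(1,2)S 3/3 satisfied
(1,3)S 3/4 satisfied
(1,4)S 2/4 satisfied
(1,5)S 1/3 not
(2,1)S 3/3 satisfied
(2,2)S 5/5 satisfied
(2,4)N 2/7 not
(2,5)N 2/5 satisfied
(3,2)S 4/5 satisfied
(3,3)S 4/6 satisfied
(3,4)S 2/6 not
(3,5)N 3/4 satisfied
(4,2)N 1/5 not
(4,3)S 4/6 satisfied
(4,5)N 2/3 satisfied
(5,2)S 1/3 not
(5,3)N 1/3 not
(5,5)N 1/1 satisfied

(1,5), (2,4), (3,4), (4,2), (5,2), (5,3)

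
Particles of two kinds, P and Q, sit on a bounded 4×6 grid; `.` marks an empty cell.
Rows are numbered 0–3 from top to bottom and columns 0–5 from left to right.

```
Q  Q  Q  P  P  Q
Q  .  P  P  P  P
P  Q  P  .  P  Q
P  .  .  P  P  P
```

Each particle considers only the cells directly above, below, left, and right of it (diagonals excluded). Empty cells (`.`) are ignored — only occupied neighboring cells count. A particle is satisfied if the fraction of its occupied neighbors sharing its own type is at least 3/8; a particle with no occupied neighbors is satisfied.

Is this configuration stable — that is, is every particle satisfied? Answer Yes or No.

Row 0: (0,0)Q 2/2 ok · (0,1)Q 2/2 ok · (0,2)Q 1/3 unhappy · (0,3)P 2/3 ok · (0,4)P 2/3 ok · (0,5)Q 0/2 unhappy
Row 1: (1,0)Q 1/2 ok · (1,2)P 2/3 ok · (1,3)P 3/3 ok · (1,4)P 4/4 ok · (1,5)P 1/3 unhappy
Row 2: (2,0)P 1/3 unhappy · (2,1)Q 0/2 unhappy · (2,2)P 1/2 ok · (2,4)P 2/3 ok · (2,5)Q 0/3 unhappy
Row 3: (3,0)P 1/1 ok · (3,3)P 1/1 ok · (3,4)P 3/3 ok · (3,5)P 1/2 ok
For instance (0,2) has only 1/3 same-type neighbors, below 3/8.

No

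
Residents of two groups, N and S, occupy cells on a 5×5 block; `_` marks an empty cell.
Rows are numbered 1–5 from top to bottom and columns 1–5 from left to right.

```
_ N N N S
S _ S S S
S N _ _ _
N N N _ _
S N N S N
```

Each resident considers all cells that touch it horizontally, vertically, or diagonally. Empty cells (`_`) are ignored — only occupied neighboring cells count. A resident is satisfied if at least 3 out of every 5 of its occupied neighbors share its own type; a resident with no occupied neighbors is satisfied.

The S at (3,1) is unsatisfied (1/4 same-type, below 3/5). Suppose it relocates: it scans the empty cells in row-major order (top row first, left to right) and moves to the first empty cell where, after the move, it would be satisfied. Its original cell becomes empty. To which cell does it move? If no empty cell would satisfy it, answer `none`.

(3,4)

Vacating (3,1). Empty cells in order:
  (1,1): 1/2 same-type → still unsatisfied.
  (2,2): 2/5 same-type → still unsatisfied.
  (3,3): 2/5 same-type → still unsatisfied.
  (3,4): 3/4 same-type → satisfied — stop here.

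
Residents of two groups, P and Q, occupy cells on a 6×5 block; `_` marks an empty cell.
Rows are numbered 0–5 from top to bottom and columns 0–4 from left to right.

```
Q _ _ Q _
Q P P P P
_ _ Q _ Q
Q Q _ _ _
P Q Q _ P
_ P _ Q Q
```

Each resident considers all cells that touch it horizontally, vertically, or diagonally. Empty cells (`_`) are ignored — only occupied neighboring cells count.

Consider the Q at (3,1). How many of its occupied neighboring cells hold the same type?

4

Occupied neighbors of (3,1): (2,2)=Q, (3,0)=Q, (4,0)=P, (4,1)=Q, (4,2)=Q.
Same type (Q): 4 of 5.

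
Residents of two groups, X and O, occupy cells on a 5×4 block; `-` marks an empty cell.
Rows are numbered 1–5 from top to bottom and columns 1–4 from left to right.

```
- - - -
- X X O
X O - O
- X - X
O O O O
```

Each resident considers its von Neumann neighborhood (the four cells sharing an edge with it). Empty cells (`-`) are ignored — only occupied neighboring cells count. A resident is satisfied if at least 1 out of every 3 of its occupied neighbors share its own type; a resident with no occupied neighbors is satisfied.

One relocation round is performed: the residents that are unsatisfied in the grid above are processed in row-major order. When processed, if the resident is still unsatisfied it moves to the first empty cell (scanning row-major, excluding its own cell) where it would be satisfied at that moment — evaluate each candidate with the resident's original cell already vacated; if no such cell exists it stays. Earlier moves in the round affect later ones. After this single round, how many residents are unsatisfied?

0

Initially unsatisfied (in order): (3,1), (3,2), (4,2), (4,4).
  (3,1) → (1,1).
  (3,2) → (1,4).
  (4,2) → (1,2).
  (4,4) → (1,3).
Resulting grid:
X X X O
- X X O
- - - O
- - - -
O O O O
All satisfied now.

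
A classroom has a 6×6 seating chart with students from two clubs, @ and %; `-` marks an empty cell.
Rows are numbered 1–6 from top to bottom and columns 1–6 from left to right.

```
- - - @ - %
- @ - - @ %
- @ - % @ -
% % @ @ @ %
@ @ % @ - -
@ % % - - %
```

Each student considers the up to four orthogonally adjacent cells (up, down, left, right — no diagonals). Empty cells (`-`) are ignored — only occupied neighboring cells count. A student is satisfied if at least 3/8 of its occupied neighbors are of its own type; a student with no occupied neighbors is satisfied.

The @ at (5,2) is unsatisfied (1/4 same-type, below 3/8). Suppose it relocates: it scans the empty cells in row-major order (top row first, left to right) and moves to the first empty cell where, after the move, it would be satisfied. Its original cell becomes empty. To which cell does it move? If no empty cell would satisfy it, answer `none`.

(1,1)

Vacating (5,2). Empty cells in order:
  (1,1): 0/0 same-type → satisfied — stop here.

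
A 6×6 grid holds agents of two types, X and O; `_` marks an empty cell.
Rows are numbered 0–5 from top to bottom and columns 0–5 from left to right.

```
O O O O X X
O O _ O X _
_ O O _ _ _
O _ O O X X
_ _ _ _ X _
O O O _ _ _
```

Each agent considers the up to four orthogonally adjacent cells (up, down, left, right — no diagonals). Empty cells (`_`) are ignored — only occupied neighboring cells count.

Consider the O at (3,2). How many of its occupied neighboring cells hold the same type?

Occupied neighbors of (3,2): (2,2)=O, (3,3)=O.
Same type (O): 2 of 2.

2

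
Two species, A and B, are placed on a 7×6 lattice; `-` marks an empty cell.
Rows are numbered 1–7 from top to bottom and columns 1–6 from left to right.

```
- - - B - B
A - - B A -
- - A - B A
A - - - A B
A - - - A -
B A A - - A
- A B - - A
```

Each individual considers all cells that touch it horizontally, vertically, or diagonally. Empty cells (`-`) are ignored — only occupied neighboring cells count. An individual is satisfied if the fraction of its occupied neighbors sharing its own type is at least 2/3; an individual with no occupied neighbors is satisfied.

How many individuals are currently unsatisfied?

13

(1,4)B 1/2 not
(1,6)B 0/1 not
(2,1)A 0/0 satisfied
(2,4)B 2/4 not
(2,5)A 1/5 not
(3,3)A 0/1 not
(3,5)B 2/5 not
(3,6)A 2/4 not
(4,1)A 1/1 satisfied
(4,5)A 2/4 not
(4,6)B 1/4 not
(5,1)A 2/3 satisfied
(5,5)A 2/3 satisfied
(6,1)B 0/3 not
(6,2)A 3/5 not
(6,3)A 2/3 satisfied
(6,6)A 2/2 satisfied
(7,2)A 2/4 not
(7,3)B 0/3 not
(7,6)A 1/1 satisfied
Unsatisfied: (1,4), (1,6), (2,4), (2,5), (3,3), (3,5), (3,6), (4,5), (4,6), (6,1), (6,2), (7,2), (7,3) — 13 in total.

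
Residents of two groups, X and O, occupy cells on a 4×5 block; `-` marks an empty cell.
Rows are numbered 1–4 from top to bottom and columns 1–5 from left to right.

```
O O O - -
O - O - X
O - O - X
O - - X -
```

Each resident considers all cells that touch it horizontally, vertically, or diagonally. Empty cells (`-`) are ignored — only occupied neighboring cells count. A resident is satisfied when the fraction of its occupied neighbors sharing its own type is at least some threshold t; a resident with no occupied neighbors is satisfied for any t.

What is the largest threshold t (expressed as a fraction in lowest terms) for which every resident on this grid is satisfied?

Row 1: (1,1)O 2/2 · (1,2)O 4/4 · (1,3)O 2/2
Row 2: (2,1)O 3/3 · (2,3)O 3/3 · (2,5)X 1/1
Row 3: (3,1)O 2/2 · (3,3)O 1/2 · (3,5)X 2/2
Row 4: (4,1)O 1/1 · (4,4)X 1/2
The smallest same-type fraction is 1/2 at (3,3), which reduces to 1/2. Any threshold above that leaves this resident unsatisfied.

1/2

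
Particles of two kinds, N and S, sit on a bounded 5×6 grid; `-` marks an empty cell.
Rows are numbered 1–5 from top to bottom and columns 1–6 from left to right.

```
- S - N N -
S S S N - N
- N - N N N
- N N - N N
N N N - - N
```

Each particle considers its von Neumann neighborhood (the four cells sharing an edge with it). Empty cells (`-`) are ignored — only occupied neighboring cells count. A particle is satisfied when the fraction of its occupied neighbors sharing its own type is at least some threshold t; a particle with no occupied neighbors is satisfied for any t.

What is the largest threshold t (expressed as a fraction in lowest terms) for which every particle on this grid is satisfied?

(1,2)S 1/1
(1,4)N 2/2
(1,5)N 1/1
(2,1)S 1/1
(2,2)S 3/4
(2,3)S 1/2
(2,4)N 2/3
(2,6)N 1/1
(3,2)N 1/2
(3,4)N 2/2
(3,5)N 3/3
(3,6)N 3/3
(4,2)N 3/3
(4,3)N 2/2
(4,5)N 2/2
(4,6)N 3/3
(5,1)N 1/1
(5,2)N 3/3
(5,3)N 2/2
(5,6)N 1/1
The smallest same-type fraction is 1/2 at (2,3), which reduces to 1/2. Any threshold above that leaves this particle unsatisfied.

1/2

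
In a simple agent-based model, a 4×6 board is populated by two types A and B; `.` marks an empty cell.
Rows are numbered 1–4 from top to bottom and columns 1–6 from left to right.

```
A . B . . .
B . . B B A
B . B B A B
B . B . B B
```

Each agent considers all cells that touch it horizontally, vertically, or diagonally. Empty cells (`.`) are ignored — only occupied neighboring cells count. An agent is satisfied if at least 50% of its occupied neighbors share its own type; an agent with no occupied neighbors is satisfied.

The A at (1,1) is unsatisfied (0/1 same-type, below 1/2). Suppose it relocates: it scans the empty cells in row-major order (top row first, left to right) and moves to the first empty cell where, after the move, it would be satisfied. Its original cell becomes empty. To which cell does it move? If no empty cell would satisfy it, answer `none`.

(1,6)

Vacating (1,1). Empty cells in order:
  (1,2): 0/2 same-type → still unsatisfied.
  (1,4): 0/3 same-type → still unsatisfied.
  (1,5): 1/3 same-type → still unsatisfied.
  (1,6): 1/2 same-type → satisfied — stop here.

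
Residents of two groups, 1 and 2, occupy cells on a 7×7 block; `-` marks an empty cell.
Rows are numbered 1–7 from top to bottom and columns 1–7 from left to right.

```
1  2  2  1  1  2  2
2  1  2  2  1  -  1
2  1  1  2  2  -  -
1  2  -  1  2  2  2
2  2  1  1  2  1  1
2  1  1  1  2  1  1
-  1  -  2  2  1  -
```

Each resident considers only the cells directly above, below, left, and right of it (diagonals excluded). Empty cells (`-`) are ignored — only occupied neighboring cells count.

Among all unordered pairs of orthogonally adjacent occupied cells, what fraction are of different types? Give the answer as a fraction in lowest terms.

31/64

Scan each occupied cell's neighbors to the right and below so each pair is counted once.
From row 1: 7 unlike of 12 pairs (running 7/12).
From row 2: 5 unlike of 9 pairs (running 12/21).
From row 3: 5 unlike of 8 pairs (running 17/29).
From row 4: 5 unlike of 10 pairs (running 22/39).
From row 5: 4 unlike of 13 pairs (running 26/52).
From row 6: 4 unlike of 10 pairs (running 30/62).
From row 7: 1 unlike of 2 pairs (running 31/64).
Total adjacent occupied pairs: 64; unlike-type pairs: 31.
31/64 is already in lowest terms.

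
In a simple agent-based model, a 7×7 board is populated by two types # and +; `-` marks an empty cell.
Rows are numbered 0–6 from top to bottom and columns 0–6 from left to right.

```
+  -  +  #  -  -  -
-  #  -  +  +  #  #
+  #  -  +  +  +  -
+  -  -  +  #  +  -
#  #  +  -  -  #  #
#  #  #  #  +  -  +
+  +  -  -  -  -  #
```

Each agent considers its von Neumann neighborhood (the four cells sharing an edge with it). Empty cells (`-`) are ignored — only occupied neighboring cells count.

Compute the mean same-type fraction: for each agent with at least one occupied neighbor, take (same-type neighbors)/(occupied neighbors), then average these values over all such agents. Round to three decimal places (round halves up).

(0,0)+ — no occupied neighbors
(0,2)+ 0/1
(0,3)# 0/2
(1,1)# 1/1
(1,3)+ 2/3
(1,4)+ 2/3
(1,5)# 1/3
(1,6)# 1/1
(2,0)+ 1/2
(2,1)# 1/2
(2,3)+ 3/3
(2,4)+ 3/4
(2,5)+ 2/3
(3,0)+ 1/2
(3,3)+ 1/2
(3,4)# 0/3
(3,5)+ 1/3
(4,0)# 2/3
(4,1)# 2/3
(4,2)+ 0/2
(4,5)# 1/2
(4,6)# 1/2
(5,0)# 2/3
(5,1)# 3/4
(5,2)# 2/3
(5,3)# 1/2
(5,4)+ 0/1
(5,6)+ 0/2
(6,0)+ 1/2
(6,1)+ 1/2
(6,6)# 0/1
Sum over 30 agents: 0/1 + 0/2 + 1/1 + 2/3 + 2/3 + 1/3 + 1/1 + 1/2 + 1/2 + 3/3 + 3/4 + 2/3 + 1/2 + 1/2 + 0/3 + 1/3 + 2/3 + 2/3 + 0/2 + 1/2 + 1/2 + 2/3 + 3/4 + 2/3 + 1/2 + 0/1 + 0/2 + 1/2 + 1/2 + 0/1 = 43/3; mean = 43/3 ÷ 30 = 43/90 = 0.477777… → 0.478.

0.478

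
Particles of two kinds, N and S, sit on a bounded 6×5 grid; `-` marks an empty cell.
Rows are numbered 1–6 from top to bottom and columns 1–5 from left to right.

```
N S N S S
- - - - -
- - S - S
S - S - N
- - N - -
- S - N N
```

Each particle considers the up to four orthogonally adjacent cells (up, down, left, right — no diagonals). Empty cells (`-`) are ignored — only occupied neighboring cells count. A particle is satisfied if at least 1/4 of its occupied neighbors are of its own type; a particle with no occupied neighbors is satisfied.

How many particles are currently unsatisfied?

6

Row 1: (1,1)N 0/1 not · (1,2)S 0/2 not · (1,3)N 0/2 not · (1,4)S 1/2 satisfied · (1,5)S 1/1 satisfied
Row 3: (3,3)S 1/1 satisfied · (3,5)S 0/1 not
Row 4: (4,1)S 0/0 satisfied · (4,3)S 1/2 satisfied · (4,5)N 0/1 not
Row 5: (5,3)N 0/1 not
Row 6: (6,2)S 0/0 satisfied · (6,4)N 1/1 satisfied · (6,5)N 1/1 satisfied
Unsatisfied: (1,1), (1,2), (1,3), (3,5), (4,5), (5,3) — 6 in total.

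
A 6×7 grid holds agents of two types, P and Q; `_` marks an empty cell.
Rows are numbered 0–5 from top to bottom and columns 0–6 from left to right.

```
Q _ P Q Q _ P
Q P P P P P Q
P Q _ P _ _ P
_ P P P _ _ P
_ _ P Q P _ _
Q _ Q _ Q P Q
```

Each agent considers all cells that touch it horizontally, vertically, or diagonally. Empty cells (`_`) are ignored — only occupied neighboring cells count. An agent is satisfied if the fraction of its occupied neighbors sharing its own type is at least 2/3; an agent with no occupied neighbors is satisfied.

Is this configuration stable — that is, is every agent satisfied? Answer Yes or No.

No

Row 0: (0,0)Q 1/2 ✗ · (0,2)P 3/4 ✓ · (0,3)Q 1/5 ✗ · (0,4)Q 1/4 ✗ · (0,6)P 1/2 ✗
Row 1: (1,0)Q 2/4 ✗ · (1,1)P 3/6 ✗ · (1,2)P 4/6 ✓ · (1,3)P 4/6 ✓ · (1,4)P 3/5 ✗ · (1,5)P 3/5 ✗ · (1,6)Q 0/3 ✗
Row 2: (2,0)P 2/4 ✗ · (2,1)Q 1/6 ✗ · (2,3)P 5/5 ✓ · (2,6)P 2/3 ✓
Row 3: (3,1)P 3/4 ✓ · (3,2)P 4/6 ✓ · (3,3)P 4/5 ✓ · (3,6)P 1/1 ✓
Row 4: (4,2)P 3/5 ✗ · (4,3)Q 2/6 ✗ · (4,4)P 2/4 ✗
Row 5: (5,0)Q 0/0 ✓ · (5,2)Q 1/2 ✗ · (5,4)Q 1/3 ✗ · (5,5)P 1/3 ✗ · (5,6)Q 0/1 ✗
For instance (0,0) has only 1/2 same-type neighbors, below 2/3.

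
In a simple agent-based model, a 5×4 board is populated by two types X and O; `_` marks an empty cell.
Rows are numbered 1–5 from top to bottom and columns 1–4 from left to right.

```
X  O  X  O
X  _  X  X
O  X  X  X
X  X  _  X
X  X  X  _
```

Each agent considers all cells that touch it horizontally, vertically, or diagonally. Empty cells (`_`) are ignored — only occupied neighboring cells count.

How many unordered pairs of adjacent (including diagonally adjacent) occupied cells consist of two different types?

11

Scan each occupied cell's neighbors to the right and below (and the two forward diagonals) so each pair is counted once.
From row 1: 7 unlike of 10 pairs (running 7/10).
From row 2: 1 unlike of 8 pairs (running 8/18).
From row 3: 3 unlike of 10 pairs (running 11/28).
From row 4: 0 unlike of 7 pairs (running 11/35).
From row 5: 0 unlike of 2 pairs (running 11/37).
Total adjacent occupied pairs: 37; unlike-type pairs: 11.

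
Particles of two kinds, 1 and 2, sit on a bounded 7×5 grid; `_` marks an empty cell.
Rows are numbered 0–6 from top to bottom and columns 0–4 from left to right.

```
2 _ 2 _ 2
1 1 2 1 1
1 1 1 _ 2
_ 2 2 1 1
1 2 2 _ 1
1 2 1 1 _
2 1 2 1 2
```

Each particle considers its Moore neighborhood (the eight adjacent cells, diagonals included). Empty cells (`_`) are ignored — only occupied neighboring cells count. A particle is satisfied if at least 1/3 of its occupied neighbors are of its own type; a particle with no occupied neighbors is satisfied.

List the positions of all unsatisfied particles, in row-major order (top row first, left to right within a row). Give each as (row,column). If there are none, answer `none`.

(0,0), (0,4), (1,2), (2,4), (4,0), (6,2), (6,4)

(0,0)2 0/2 ✗
(0,2)2 1/3 ✓
(0,4)2 0/2 ✗
(1,0)1 3/4 ✓
(1,1)1 4/7 ✓
(1,2)2 1/5 ✗
(1,3)1 2/6 ✓
(1,4)1 1/3 ✓
(2,0)1 3/4 ✓
(2,1)1 4/7 ✓
(2,2)1 4/7 ✓
(2,4)2 0/4 ✗
(3,1)2 3/7 ✓
(3,2)2 3/6 ✓
(3,3)1 3/6 ✓
(3,4)1 2/3 ✓
(4,0)1 1/4 ✗
(4,1)2 4/7 ✓
(4,2)2 4/7 ✓
(4,4)1 3/3 ✓
(5,0)1 2/5 ✓
(5,1)2 4/8 ✓
(5,2)1 3/7 ✓
(5,3)1 3/6 ✓
(6,0)2 1/3 ✓
(6,1)1 2/5 ✓
(6,2)2 1/5 ✗
(6,3)1 2/4 ✓
(6,4)2 0/2 ✗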